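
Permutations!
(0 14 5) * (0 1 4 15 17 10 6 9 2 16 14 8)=[8, 4, 16, 3, 15, 1, 9, 7, 0, 2, 6, 11, 12, 13, 5, 17, 14, 10]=(0 8)(1 4 15 17 10 6 9 2 16 14 5)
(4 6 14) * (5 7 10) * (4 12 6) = (5 7 10)(6 14 12) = [0, 1, 2, 3, 4, 7, 14, 10, 8, 9, 5, 11, 6, 13, 12]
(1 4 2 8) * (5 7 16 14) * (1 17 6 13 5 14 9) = [0, 4, 8, 3, 2, 7, 13, 16, 17, 1, 10, 11, 12, 5, 14, 15, 9, 6] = (1 4 2 8 17 6 13 5 7 16 9)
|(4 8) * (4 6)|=3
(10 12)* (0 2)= [2, 1, 0, 3, 4, 5, 6, 7, 8, 9, 12, 11, 10]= (0 2)(10 12)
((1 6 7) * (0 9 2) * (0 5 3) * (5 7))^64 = (9)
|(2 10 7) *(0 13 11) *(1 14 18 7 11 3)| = |(0 13 3 1 14 18 7 2 10 11)| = 10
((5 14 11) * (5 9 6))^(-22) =(5 9 14 6 11)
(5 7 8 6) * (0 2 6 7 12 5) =(0 2 6)(5 12)(7 8) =[2, 1, 6, 3, 4, 12, 0, 8, 7, 9, 10, 11, 5]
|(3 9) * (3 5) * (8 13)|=6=|(3 9 5)(8 13)|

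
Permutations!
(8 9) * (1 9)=(1 9 8)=[0, 9, 2, 3, 4, 5, 6, 7, 1, 8]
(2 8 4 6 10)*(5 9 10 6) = (2 8 4 5 9 10) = [0, 1, 8, 3, 5, 9, 6, 7, 4, 10, 2]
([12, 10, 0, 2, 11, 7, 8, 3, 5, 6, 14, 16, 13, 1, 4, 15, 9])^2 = (0 13 10 4 16 6 5 3)(1 14 11 9 8 7 2 12)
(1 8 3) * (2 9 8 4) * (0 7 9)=(0 7 9 8 3 1 4 2)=[7, 4, 0, 1, 2, 5, 6, 9, 3, 8]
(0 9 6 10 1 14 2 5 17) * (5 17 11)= [9, 14, 17, 3, 4, 11, 10, 7, 8, 6, 1, 5, 12, 13, 2, 15, 16, 0]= (0 9 6 10 1 14 2 17)(5 11)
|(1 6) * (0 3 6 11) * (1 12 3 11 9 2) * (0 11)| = 3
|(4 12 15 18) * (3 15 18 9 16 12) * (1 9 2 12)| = |(1 9 16)(2 12 18 4 3 15)| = 6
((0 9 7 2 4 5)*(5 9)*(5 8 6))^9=(0 8 6 5)(2 4 9 7)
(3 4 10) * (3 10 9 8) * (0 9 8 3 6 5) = [9, 1, 2, 4, 8, 0, 5, 7, 6, 3, 10] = (10)(0 9 3 4 8 6 5)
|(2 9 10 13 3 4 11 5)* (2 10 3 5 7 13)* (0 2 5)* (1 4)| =18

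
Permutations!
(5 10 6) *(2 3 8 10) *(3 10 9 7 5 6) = (2 10 3 8 9 7 5) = [0, 1, 10, 8, 4, 2, 6, 5, 9, 7, 3]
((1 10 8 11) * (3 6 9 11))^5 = ((1 10 8 3 6 9 11))^5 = (1 9 3 10 11 6 8)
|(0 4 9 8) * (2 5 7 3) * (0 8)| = 12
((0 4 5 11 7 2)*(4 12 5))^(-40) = (0 5 7)(2 12 11)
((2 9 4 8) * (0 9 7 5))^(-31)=(0 2 9 7 4 5 8)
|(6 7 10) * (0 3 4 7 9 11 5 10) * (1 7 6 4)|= 12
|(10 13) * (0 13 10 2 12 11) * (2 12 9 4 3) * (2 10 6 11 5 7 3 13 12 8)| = 40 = |(0 12 5 7 3 10 6 11)(2 9 4 13 8)|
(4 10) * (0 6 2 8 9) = [6, 1, 8, 3, 10, 5, 2, 7, 9, 0, 4] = (0 6 2 8 9)(4 10)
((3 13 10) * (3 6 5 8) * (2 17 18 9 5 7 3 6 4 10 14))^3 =(2 9 6 13 17 5 7 14 18 8 3)(4 10)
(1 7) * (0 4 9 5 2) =(0 4 9 5 2)(1 7) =[4, 7, 0, 3, 9, 2, 6, 1, 8, 5]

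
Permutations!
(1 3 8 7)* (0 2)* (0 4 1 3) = (0 2 4 1)(3 8 7) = [2, 0, 4, 8, 1, 5, 6, 3, 7]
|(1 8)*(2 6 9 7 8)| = 6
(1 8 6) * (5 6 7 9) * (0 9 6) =(0 9 5)(1 8 7 6) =[9, 8, 2, 3, 4, 0, 1, 6, 7, 5]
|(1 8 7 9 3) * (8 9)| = 6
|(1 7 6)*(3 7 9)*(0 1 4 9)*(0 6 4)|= 12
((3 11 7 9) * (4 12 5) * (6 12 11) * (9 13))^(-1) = (3 9 13 7 11 4 5 12 6)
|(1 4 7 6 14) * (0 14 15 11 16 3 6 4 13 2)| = |(0 14 1 13 2)(3 6 15 11 16)(4 7)| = 10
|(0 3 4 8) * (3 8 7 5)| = 4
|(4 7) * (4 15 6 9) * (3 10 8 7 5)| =9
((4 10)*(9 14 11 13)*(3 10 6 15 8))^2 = (3 4 15)(6 8 10)(9 11)(13 14)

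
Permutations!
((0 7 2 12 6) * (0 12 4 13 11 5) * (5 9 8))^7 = ((0 7 2 4 13 11 9 8 5)(6 12))^7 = (0 8 11 4 7 5 9 13 2)(6 12)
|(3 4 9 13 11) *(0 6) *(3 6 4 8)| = |(0 4 9 13 11 6)(3 8)| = 6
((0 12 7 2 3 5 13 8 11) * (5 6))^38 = ((0 12 7 2 3 6 5 13 8 11))^38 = (0 8 5 3 7)(2 12 11 13 6)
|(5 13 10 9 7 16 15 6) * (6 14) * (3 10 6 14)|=|(3 10 9 7 16 15)(5 13 6)|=6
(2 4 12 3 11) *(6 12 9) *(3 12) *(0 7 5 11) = [7, 1, 4, 0, 9, 11, 3, 5, 8, 6, 10, 2, 12] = (12)(0 7 5 11 2 4 9 6 3)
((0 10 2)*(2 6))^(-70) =(0 6)(2 10) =((0 10 6 2))^(-70)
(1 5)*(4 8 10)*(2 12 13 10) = (1 5)(2 12 13 10 4 8) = [0, 5, 12, 3, 8, 1, 6, 7, 2, 9, 4, 11, 13, 10]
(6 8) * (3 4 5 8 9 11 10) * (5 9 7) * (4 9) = (3 9 11 10)(5 8 6 7) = [0, 1, 2, 9, 4, 8, 7, 5, 6, 11, 3, 10]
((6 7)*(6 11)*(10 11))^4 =(11)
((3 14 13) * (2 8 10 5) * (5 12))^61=(2 8 10 12 5)(3 14 13)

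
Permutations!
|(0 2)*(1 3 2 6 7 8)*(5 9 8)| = 9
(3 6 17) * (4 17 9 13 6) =(3 4 17)(6 9 13) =[0, 1, 2, 4, 17, 5, 9, 7, 8, 13, 10, 11, 12, 6, 14, 15, 16, 3]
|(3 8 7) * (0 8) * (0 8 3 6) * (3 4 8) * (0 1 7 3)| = |(0 4 8 3)(1 7 6)| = 12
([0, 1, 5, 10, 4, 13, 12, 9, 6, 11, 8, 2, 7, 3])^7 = (2 12 3 11 6 13 9 8 5 7 10)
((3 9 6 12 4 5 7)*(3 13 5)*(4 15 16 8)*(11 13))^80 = ((3 9 6 12 15 16 8 4)(5 7 11 13))^80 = (16)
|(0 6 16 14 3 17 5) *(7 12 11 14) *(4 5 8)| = |(0 6 16 7 12 11 14 3 17 8 4 5)| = 12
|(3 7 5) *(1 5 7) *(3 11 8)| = 5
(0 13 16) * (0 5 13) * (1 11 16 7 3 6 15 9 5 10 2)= (1 11 16 10 2)(3 6 15 9 5 13 7)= [0, 11, 1, 6, 4, 13, 15, 3, 8, 5, 2, 16, 12, 7, 14, 9, 10]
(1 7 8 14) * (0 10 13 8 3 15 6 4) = (0 10 13 8 14 1 7 3 15 6 4) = [10, 7, 2, 15, 0, 5, 4, 3, 14, 9, 13, 11, 12, 8, 1, 6]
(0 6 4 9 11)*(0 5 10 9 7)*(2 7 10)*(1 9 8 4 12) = (0 6 12 1 9 11 5 2 7)(4 10 8) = [6, 9, 7, 3, 10, 2, 12, 0, 4, 11, 8, 5, 1]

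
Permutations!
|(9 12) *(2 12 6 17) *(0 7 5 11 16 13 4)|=|(0 7 5 11 16 13 4)(2 12 9 6 17)|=35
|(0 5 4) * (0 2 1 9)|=|(0 5 4 2 1 9)|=6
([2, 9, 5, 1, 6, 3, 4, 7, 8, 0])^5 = [9, 3, 0, 5, 6, 2, 4, 7, 8, 1]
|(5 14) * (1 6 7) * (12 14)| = |(1 6 7)(5 12 14)| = 3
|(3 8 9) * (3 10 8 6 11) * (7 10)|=|(3 6 11)(7 10 8 9)|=12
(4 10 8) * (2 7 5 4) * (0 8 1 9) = (0 8 2 7 5 4 10 1 9) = [8, 9, 7, 3, 10, 4, 6, 5, 2, 0, 1]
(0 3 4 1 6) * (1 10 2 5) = [3, 6, 5, 4, 10, 1, 0, 7, 8, 9, 2] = (0 3 4 10 2 5 1 6)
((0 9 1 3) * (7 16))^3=((0 9 1 3)(7 16))^3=(0 3 1 9)(7 16)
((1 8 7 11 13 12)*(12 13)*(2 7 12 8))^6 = ((13)(1 2 7 11 8 12))^6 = (13)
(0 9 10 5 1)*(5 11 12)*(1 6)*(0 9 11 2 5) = (0 11 12)(1 9 10 2 5 6) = [11, 9, 5, 3, 4, 6, 1, 7, 8, 10, 2, 12, 0]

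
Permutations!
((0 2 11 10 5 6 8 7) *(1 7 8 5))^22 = (0 1 11)(2 7 10)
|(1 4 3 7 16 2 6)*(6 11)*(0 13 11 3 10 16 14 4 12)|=42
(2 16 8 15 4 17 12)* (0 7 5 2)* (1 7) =(0 1 7 5 2 16 8 15 4 17 12) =[1, 7, 16, 3, 17, 2, 6, 5, 15, 9, 10, 11, 0, 13, 14, 4, 8, 12]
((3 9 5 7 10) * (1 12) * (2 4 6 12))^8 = ((1 2 4 6 12)(3 9 5 7 10))^8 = (1 6 2 12 4)(3 7 9 10 5)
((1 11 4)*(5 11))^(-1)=((1 5 11 4))^(-1)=(1 4 11 5)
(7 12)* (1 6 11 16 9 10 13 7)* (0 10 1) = (0 10 13 7 12)(1 6 11 16 9) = [10, 6, 2, 3, 4, 5, 11, 12, 8, 1, 13, 16, 0, 7, 14, 15, 9]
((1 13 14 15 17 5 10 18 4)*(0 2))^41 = (0 2)(1 5 13 10 14 18 15 4 17) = ((0 2)(1 13 14 15 17 5 10 18 4))^41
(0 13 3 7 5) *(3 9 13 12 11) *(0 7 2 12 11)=(0 11 3 2 12)(5 7)(9 13)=[11, 1, 12, 2, 4, 7, 6, 5, 8, 13, 10, 3, 0, 9]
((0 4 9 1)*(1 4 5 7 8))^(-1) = ((0 5 7 8 1)(4 9))^(-1) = (0 1 8 7 5)(4 9)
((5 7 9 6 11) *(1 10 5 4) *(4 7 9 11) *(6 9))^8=(11)(1 6 10 4 5)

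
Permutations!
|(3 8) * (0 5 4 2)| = |(0 5 4 2)(3 8)| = 4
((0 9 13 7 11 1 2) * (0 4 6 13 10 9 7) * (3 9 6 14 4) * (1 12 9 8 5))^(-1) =((0 7 11 12 9 10 6 13)(1 2 3 8 5)(4 14))^(-1) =(0 13 6 10 9 12 11 7)(1 5 8 3 2)(4 14)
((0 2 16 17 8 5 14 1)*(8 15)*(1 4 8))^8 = (0 16 15)(1 2 17)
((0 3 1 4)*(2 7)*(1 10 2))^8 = ((0 3 10 2 7 1 4))^8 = (0 3 10 2 7 1 4)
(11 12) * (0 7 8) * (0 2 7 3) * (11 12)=(12)(0 3)(2 7 8)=[3, 1, 7, 0, 4, 5, 6, 8, 2, 9, 10, 11, 12]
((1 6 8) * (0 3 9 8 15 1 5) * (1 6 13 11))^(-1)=(0 5 8 9 3)(1 11 13)(6 15)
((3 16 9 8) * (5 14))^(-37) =(3 8 9 16)(5 14)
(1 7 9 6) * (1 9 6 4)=[0, 7, 2, 3, 1, 5, 9, 6, 8, 4]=(1 7 6 9 4)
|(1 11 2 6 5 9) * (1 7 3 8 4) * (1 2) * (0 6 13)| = 10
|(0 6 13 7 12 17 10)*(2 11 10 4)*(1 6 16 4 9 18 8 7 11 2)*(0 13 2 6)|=12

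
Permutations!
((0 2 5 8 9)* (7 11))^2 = ((0 2 5 8 9)(7 11))^2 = (11)(0 5 9 2 8)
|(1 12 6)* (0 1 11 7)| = |(0 1 12 6 11 7)| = 6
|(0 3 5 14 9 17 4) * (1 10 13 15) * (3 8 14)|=12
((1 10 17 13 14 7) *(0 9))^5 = ((0 9)(1 10 17 13 14 7))^5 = (0 9)(1 7 14 13 17 10)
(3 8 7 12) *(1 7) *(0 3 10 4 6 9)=(0 3 8 1 7 12 10 4 6 9)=[3, 7, 2, 8, 6, 5, 9, 12, 1, 0, 4, 11, 10]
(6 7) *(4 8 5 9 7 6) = (4 8 5 9 7) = [0, 1, 2, 3, 8, 9, 6, 4, 5, 7]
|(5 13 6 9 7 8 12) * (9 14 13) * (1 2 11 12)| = 24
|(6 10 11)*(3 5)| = 6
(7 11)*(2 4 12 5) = (2 4 12 5)(7 11) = [0, 1, 4, 3, 12, 2, 6, 11, 8, 9, 10, 7, 5]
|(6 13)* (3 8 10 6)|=5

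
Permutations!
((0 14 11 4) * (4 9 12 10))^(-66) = ((0 14 11 9 12 10 4))^(-66) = (0 12 14 10 11 4 9)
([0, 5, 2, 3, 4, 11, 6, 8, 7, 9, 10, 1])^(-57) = (11)(7 8)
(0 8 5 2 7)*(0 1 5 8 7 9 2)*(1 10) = (0 7 10 1 5)(2 9) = [7, 5, 9, 3, 4, 0, 6, 10, 8, 2, 1]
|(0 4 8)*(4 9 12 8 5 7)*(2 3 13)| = 12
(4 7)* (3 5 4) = (3 5 4 7) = [0, 1, 2, 5, 7, 4, 6, 3]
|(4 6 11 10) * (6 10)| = 2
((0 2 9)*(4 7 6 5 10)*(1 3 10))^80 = ((0 2 9)(1 3 10 4 7 6 5))^80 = (0 9 2)(1 4 5 10 6 3 7)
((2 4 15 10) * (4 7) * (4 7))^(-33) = ((2 4 15 10))^(-33) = (2 10 15 4)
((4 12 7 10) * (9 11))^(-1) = (4 10 7 12)(9 11)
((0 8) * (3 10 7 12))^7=(0 8)(3 12 7 10)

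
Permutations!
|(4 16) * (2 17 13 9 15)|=10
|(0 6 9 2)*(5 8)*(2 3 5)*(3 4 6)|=15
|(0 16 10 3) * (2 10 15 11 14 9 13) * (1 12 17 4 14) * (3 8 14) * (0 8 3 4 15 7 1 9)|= |(0 16 7 1 12 17 15 11 9 13 2 10 3 8 14)|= 15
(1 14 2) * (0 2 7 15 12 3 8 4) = (0 2 1 14 7 15 12 3 8 4) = [2, 14, 1, 8, 0, 5, 6, 15, 4, 9, 10, 11, 3, 13, 7, 12]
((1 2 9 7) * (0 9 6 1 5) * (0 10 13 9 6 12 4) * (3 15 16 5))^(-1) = (0 4 12 2 1 6)(3 7 9 13 10 5 16 15)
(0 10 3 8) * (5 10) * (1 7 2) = (0 5 10 3 8)(1 7 2) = [5, 7, 1, 8, 4, 10, 6, 2, 0, 9, 3]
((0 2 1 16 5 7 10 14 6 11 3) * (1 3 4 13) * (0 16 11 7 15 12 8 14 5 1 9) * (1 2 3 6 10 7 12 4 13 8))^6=((0 3 16 2 6 12 1 11 13 9)(4 8 14 10 5 15))^6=(0 1 16 13 6)(2 9 12 3 11)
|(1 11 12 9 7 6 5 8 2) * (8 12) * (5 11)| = |(1 5 12 9 7 6 11 8 2)| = 9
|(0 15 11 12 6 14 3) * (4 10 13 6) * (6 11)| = |(0 15 6 14 3)(4 10 13 11 12)| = 5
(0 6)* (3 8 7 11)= [6, 1, 2, 8, 4, 5, 0, 11, 7, 9, 10, 3]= (0 6)(3 8 7 11)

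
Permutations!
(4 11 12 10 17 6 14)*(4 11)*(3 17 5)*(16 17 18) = [0, 1, 2, 18, 4, 3, 14, 7, 8, 9, 5, 12, 10, 13, 11, 15, 17, 6, 16] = (3 18 16 17 6 14 11 12 10 5)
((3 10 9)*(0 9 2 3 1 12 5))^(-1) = (0 5 12 1 9)(2 10 3) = ((0 9 1 12 5)(2 3 10))^(-1)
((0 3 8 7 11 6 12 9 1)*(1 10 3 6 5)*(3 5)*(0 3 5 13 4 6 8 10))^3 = (0 11 3 4 9 7 1 13 12 8 5 10 6)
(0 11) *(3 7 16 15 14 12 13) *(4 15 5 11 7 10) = (0 7 16 5 11)(3 10 4 15 14 12 13) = [7, 1, 2, 10, 15, 11, 6, 16, 8, 9, 4, 0, 13, 3, 12, 14, 5]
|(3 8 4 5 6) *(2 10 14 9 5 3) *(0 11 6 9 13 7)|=24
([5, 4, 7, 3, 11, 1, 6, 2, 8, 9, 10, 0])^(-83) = [1, 11, 7, 3, 0, 4, 6, 2, 8, 9, 10, 5]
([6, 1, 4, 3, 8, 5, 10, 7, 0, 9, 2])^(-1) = (0 8 4 2 10 6)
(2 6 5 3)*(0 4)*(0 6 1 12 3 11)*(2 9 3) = [4, 12, 1, 9, 6, 11, 5, 7, 8, 3, 10, 0, 2] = (0 4 6 5 11)(1 12 2)(3 9)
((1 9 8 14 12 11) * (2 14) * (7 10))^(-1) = ((1 9 8 2 14 12 11)(7 10))^(-1) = (1 11 12 14 2 8 9)(7 10)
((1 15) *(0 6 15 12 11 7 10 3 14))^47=(0 10 12 6 3 11 15 14 7 1)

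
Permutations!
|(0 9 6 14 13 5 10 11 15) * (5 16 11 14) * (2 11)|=|(0 9 6 5 10 14 13 16 2 11 15)|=11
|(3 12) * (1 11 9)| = 6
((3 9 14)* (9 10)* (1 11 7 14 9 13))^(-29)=((1 11 7 14 3 10 13))^(-29)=(1 13 10 3 14 7 11)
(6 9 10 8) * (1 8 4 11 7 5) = (1 8 6 9 10 4 11 7 5) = [0, 8, 2, 3, 11, 1, 9, 5, 6, 10, 4, 7]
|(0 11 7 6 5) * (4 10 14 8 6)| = 9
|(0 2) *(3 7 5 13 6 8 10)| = |(0 2)(3 7 5 13 6 8 10)| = 14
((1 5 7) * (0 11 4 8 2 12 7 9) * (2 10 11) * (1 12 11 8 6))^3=((0 2 11 4 6 1 5 9)(7 12)(8 10))^3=(0 4 5 2 6 9 11 1)(7 12)(8 10)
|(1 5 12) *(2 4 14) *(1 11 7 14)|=|(1 5 12 11 7 14 2 4)|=8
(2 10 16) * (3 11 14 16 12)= [0, 1, 10, 11, 4, 5, 6, 7, 8, 9, 12, 14, 3, 13, 16, 15, 2]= (2 10 12 3 11 14 16)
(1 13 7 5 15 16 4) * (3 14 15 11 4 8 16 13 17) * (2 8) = (1 17 3 14 15 13 7 5 11 4)(2 8 16) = [0, 17, 8, 14, 1, 11, 6, 5, 16, 9, 10, 4, 12, 7, 15, 13, 2, 3]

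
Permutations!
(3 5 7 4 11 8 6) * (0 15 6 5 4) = (0 15 6 3 4 11 8 5 7) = [15, 1, 2, 4, 11, 7, 3, 0, 5, 9, 10, 8, 12, 13, 14, 6]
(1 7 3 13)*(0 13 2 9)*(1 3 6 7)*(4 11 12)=(0 13 3 2 9)(4 11 12)(6 7)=[13, 1, 9, 2, 11, 5, 7, 6, 8, 0, 10, 12, 4, 3]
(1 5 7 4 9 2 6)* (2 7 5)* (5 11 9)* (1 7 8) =[0, 2, 6, 3, 5, 11, 7, 4, 1, 8, 10, 9] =(1 2 6 7 4 5 11 9 8)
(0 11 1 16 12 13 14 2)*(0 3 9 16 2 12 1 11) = [0, 2, 3, 9, 4, 5, 6, 7, 8, 16, 10, 11, 13, 14, 12, 15, 1] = (1 2 3 9 16)(12 13 14)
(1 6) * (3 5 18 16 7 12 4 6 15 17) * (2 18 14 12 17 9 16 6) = (1 15 9 16 7 17 3 5 14 12 4 2 18 6) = [0, 15, 18, 5, 2, 14, 1, 17, 8, 16, 10, 11, 4, 13, 12, 9, 7, 3, 6]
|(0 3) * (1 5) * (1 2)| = 6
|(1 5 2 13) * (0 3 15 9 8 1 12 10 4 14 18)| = 14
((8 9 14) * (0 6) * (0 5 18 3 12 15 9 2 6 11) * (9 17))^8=(2 9 12 5 8 17 3 6 14 15 18)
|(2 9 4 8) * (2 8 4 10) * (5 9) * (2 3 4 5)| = 5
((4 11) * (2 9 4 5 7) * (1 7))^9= (1 2 4 5 7 9 11)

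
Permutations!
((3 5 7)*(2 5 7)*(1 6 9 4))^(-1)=(1 4 9 6)(2 5)(3 7)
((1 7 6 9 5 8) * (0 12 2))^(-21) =(12)(1 9)(5 7)(6 8)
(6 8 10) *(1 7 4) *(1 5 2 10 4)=[0, 7, 10, 3, 5, 2, 8, 1, 4, 9, 6]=(1 7)(2 10 6 8 4 5)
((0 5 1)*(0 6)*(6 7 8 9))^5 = ((0 5 1 7 8 9 6))^5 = (0 9 7 5 6 8 1)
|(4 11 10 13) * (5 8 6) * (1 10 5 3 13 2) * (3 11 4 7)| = 12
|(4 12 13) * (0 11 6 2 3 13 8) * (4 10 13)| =8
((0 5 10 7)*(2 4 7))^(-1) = (0 7 4 2 10 5)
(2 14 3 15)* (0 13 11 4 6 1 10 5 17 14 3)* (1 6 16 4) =(0 13 11 1 10 5 17 14)(2 3 15)(4 16) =[13, 10, 3, 15, 16, 17, 6, 7, 8, 9, 5, 1, 12, 11, 0, 2, 4, 14]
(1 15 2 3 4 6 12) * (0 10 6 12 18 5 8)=(0 10 6 18 5 8)(1 15 2 3 4 12)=[10, 15, 3, 4, 12, 8, 18, 7, 0, 9, 6, 11, 1, 13, 14, 2, 16, 17, 5]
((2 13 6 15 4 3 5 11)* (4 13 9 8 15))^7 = (2 3 13 9 5 6 8 11 4 15) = ((2 9 8 15 13 6 4 3 5 11))^7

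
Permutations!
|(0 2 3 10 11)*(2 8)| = |(0 8 2 3 10 11)| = 6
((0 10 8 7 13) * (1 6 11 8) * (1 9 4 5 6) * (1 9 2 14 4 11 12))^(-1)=((0 10 2 14 4 5 6 12 1 9 11 8 7 13))^(-1)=(0 13 7 8 11 9 1 12 6 5 4 14 2 10)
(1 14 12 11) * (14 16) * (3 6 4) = [0, 16, 2, 6, 3, 5, 4, 7, 8, 9, 10, 1, 11, 13, 12, 15, 14] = (1 16 14 12 11)(3 6 4)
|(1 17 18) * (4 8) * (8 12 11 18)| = 7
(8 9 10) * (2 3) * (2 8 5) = (2 3 8 9 10 5) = [0, 1, 3, 8, 4, 2, 6, 7, 9, 10, 5]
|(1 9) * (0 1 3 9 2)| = 6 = |(0 1 2)(3 9)|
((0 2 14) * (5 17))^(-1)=(0 14 2)(5 17)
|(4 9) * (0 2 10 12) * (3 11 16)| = |(0 2 10 12)(3 11 16)(4 9)| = 12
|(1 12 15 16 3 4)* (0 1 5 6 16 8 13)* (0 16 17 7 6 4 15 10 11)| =30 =|(0 1 12 10 11)(3 15 8 13 16)(4 5)(6 17 7)|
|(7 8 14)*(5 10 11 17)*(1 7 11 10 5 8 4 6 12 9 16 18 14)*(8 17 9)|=30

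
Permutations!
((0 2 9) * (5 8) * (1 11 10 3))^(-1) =((0 2 9)(1 11 10 3)(5 8))^(-1) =(0 9 2)(1 3 10 11)(5 8)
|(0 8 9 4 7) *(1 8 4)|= 3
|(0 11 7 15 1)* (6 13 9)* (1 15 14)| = 15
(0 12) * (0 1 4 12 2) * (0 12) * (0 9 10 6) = (0 2 12 1 4 9 10 6) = [2, 4, 12, 3, 9, 5, 0, 7, 8, 10, 6, 11, 1]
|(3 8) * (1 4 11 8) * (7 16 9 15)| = |(1 4 11 8 3)(7 16 9 15)| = 20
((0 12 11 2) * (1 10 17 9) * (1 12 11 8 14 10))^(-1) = (0 2 11)(8 12 9 17 10 14)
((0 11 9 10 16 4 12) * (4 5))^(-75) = (0 5 9 12 16 11 4 10)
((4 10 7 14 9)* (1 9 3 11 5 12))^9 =(1 12 5 11 3 14 7 10 4 9)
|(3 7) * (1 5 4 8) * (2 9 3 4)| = |(1 5 2 9 3 7 4 8)| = 8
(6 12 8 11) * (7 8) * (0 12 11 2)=(0 12 7 8 2)(6 11)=[12, 1, 0, 3, 4, 5, 11, 8, 2, 9, 10, 6, 7]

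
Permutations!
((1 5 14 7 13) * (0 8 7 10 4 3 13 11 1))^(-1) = ((0 8 7 11 1 5 14 10 4 3 13))^(-1) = (0 13 3 4 10 14 5 1 11 7 8)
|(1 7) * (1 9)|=|(1 7 9)|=3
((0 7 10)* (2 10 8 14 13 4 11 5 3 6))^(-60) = (14)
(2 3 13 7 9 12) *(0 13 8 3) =[13, 1, 0, 8, 4, 5, 6, 9, 3, 12, 10, 11, 2, 7] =(0 13 7 9 12 2)(3 8)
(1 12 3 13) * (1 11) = (1 12 3 13 11) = [0, 12, 2, 13, 4, 5, 6, 7, 8, 9, 10, 1, 3, 11]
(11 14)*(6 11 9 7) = (6 11 14 9 7) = [0, 1, 2, 3, 4, 5, 11, 6, 8, 7, 10, 14, 12, 13, 9]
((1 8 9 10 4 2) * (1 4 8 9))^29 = ((1 9 10 8)(2 4))^29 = (1 9 10 8)(2 4)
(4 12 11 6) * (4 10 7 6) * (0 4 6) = (0 4 12 11 6 10 7) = [4, 1, 2, 3, 12, 5, 10, 0, 8, 9, 7, 6, 11]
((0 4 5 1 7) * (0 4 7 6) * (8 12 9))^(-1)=((0 7 4 5 1 6)(8 12 9))^(-1)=(0 6 1 5 4 7)(8 9 12)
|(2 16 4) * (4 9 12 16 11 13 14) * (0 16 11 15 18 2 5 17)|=|(0 16 9 12 11 13 14 4 5 17)(2 15 18)|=30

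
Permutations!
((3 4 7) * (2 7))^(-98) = (2 3)(4 7)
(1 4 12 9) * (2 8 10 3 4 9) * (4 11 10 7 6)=(1 9)(2 8 7 6 4 12)(3 11 10)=[0, 9, 8, 11, 12, 5, 4, 6, 7, 1, 3, 10, 2]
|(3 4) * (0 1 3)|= |(0 1 3 4)|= 4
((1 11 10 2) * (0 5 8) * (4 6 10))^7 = ((0 5 8)(1 11 4 6 10 2))^7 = (0 5 8)(1 11 4 6 10 2)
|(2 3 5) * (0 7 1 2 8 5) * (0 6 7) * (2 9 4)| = 14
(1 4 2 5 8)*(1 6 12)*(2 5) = (1 4 5 8 6 12) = [0, 4, 2, 3, 5, 8, 12, 7, 6, 9, 10, 11, 1]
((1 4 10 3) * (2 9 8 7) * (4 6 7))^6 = ((1 6 7 2 9 8 4 10 3))^6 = (1 4 2)(3 8 7)(6 10 9)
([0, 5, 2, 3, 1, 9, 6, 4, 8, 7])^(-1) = [0, 4, 2, 3, 7, 1, 6, 9, 8, 5]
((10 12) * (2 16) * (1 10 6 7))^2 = (16)(1 12 7 10 6)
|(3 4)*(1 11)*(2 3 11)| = 5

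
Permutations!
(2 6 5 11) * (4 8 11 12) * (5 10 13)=[0, 1, 6, 3, 8, 12, 10, 7, 11, 9, 13, 2, 4, 5]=(2 6 10 13 5 12 4 8 11)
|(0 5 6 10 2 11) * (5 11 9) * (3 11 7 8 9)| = 10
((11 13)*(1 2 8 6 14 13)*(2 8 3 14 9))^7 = ((1 8 6 9 2 3 14 13 11))^7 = (1 13 3 9 8 11 14 2 6)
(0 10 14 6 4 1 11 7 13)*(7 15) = (0 10 14 6 4 1 11 15 7 13) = [10, 11, 2, 3, 1, 5, 4, 13, 8, 9, 14, 15, 12, 0, 6, 7]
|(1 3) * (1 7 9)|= 4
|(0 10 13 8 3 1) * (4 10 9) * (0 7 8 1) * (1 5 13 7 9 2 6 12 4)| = 18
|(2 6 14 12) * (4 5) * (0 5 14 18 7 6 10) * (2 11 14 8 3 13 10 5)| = |(0 2 5 4 8 3 13 10)(6 18 7)(11 14 12)| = 24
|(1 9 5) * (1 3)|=|(1 9 5 3)|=4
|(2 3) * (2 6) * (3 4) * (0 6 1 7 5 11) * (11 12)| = 10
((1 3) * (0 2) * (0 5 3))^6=(0 2 5 3 1)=((0 2 5 3 1))^6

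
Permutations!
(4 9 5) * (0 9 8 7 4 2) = (0 9 5 2)(4 8 7) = [9, 1, 0, 3, 8, 2, 6, 4, 7, 5]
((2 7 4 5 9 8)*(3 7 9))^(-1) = ((2 9 8)(3 7 4 5))^(-1) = (2 8 9)(3 5 4 7)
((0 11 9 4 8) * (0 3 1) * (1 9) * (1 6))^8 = ((0 11 6 1)(3 9 4 8))^8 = (11)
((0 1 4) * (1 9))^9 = ((0 9 1 4))^9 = (0 9 1 4)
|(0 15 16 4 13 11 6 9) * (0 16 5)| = 6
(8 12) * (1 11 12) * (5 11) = (1 5 11 12 8) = [0, 5, 2, 3, 4, 11, 6, 7, 1, 9, 10, 12, 8]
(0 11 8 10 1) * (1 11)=[1, 0, 2, 3, 4, 5, 6, 7, 10, 9, 11, 8]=(0 1)(8 10 11)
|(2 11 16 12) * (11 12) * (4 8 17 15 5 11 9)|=8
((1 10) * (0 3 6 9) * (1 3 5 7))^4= ((0 5 7 1 10 3 6 9))^4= (0 10)(1 9)(3 5)(6 7)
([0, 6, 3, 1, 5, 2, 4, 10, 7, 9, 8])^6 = [0, 1, 2, 3, 4, 5, 6, 7, 8, 9, 10]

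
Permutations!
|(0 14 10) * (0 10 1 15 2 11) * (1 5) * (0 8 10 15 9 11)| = |(0 14 5 1 9 11 8 10 15 2)| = 10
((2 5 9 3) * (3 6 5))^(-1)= (2 3)(5 6 9)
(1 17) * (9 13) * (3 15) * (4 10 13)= [0, 17, 2, 15, 10, 5, 6, 7, 8, 4, 13, 11, 12, 9, 14, 3, 16, 1]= (1 17)(3 15)(4 10 13 9)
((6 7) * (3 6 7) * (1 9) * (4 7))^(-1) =((1 9)(3 6)(4 7))^(-1) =(1 9)(3 6)(4 7)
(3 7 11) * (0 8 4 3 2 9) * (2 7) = (0 8 4 3 2 9)(7 11) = [8, 1, 9, 2, 3, 5, 6, 11, 4, 0, 10, 7]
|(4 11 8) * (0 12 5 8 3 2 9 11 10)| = 12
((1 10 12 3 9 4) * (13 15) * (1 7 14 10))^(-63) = ((3 9 4 7 14 10 12)(13 15))^(-63) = (13 15)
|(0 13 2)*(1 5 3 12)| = 12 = |(0 13 2)(1 5 3 12)|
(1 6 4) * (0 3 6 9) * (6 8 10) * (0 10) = (0 3 8)(1 9 10 6 4) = [3, 9, 2, 8, 1, 5, 4, 7, 0, 10, 6]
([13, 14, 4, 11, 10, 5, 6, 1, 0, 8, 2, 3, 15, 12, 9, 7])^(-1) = (0 8 9 14 1 7 15 12 13)(2 10 4)(3 11)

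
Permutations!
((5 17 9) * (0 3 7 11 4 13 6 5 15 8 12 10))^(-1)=(0 10 12 8 15 9 17 5 6 13 4 11 7 3)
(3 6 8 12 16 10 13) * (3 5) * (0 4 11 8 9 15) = (0 4 11 8 12 16 10 13 5 3 6 9 15) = [4, 1, 2, 6, 11, 3, 9, 7, 12, 15, 13, 8, 16, 5, 14, 0, 10]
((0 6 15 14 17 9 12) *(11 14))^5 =(0 17 15 12 14 6 9 11)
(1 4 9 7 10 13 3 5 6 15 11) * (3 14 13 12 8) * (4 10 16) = (1 10 12 8 3 5 6 15 11)(4 9 7 16)(13 14) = [0, 10, 2, 5, 9, 6, 15, 16, 3, 7, 12, 1, 8, 14, 13, 11, 4]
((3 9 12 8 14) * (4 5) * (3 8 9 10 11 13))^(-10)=((3 10 11 13)(4 5)(8 14)(9 12))^(-10)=(14)(3 11)(10 13)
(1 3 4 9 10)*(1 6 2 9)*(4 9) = (1 3 9 10 6 2 4) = [0, 3, 4, 9, 1, 5, 2, 7, 8, 10, 6]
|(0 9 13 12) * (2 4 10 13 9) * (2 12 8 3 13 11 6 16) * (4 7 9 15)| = |(0 12)(2 7 9 15 4 10 11 6 16)(3 13 8)| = 18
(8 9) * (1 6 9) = (1 6 9 8) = [0, 6, 2, 3, 4, 5, 9, 7, 1, 8]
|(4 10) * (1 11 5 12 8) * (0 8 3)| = |(0 8 1 11 5 12 3)(4 10)| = 14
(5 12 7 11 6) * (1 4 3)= (1 4 3)(5 12 7 11 6)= [0, 4, 2, 1, 3, 12, 5, 11, 8, 9, 10, 6, 7]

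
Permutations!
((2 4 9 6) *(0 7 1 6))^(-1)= (0 9 4 2 6 1 7)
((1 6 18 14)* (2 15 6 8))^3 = (1 15 14 2 18 8 6)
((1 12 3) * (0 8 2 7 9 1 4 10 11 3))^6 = (0 12 1 9 7 2 8)(3 10)(4 11)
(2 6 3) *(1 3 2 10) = (1 3 10)(2 6) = [0, 3, 6, 10, 4, 5, 2, 7, 8, 9, 1]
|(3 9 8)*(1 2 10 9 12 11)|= |(1 2 10 9 8 3 12 11)|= 8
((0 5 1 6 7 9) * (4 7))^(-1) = (0 9 7 4 6 1 5)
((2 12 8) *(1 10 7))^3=(12)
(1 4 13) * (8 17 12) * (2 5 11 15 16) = (1 4 13)(2 5 11 15 16)(8 17 12) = [0, 4, 5, 3, 13, 11, 6, 7, 17, 9, 10, 15, 8, 1, 14, 16, 2, 12]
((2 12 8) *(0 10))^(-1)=(0 10)(2 8 12)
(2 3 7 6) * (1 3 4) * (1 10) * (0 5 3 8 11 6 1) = [5, 8, 4, 7, 10, 3, 2, 1, 11, 9, 0, 6] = (0 5 3 7 1 8 11 6 2 4 10)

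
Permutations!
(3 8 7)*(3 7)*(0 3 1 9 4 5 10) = (0 3 8 1 9 4 5 10) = [3, 9, 2, 8, 5, 10, 6, 7, 1, 4, 0]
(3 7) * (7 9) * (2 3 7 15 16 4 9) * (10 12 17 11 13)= (2 3)(4 9 15 16)(10 12 17 11 13)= [0, 1, 3, 2, 9, 5, 6, 7, 8, 15, 12, 13, 17, 10, 14, 16, 4, 11]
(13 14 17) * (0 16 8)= (0 16 8)(13 14 17)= [16, 1, 2, 3, 4, 5, 6, 7, 0, 9, 10, 11, 12, 14, 17, 15, 8, 13]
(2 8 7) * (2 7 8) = [0, 1, 2, 3, 4, 5, 6, 7, 8] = (8)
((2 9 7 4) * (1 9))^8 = (1 4 9 2 7)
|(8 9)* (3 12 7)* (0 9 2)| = 12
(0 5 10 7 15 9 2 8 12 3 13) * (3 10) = (0 5 3 13)(2 8 12 10 7 15 9) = [5, 1, 8, 13, 4, 3, 6, 15, 12, 2, 7, 11, 10, 0, 14, 9]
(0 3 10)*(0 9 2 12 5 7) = [3, 1, 12, 10, 4, 7, 6, 0, 8, 2, 9, 11, 5] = (0 3 10 9 2 12 5 7)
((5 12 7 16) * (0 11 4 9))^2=((0 11 4 9)(5 12 7 16))^2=(0 4)(5 7)(9 11)(12 16)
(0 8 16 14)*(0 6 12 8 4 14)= (0 4 14 6 12 8 16)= [4, 1, 2, 3, 14, 5, 12, 7, 16, 9, 10, 11, 8, 13, 6, 15, 0]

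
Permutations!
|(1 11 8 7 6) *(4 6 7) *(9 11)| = |(1 9 11 8 4 6)| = 6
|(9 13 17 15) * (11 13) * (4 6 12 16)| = 20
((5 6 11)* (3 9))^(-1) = (3 9)(5 11 6)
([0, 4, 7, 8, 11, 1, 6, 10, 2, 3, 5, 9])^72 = (1 11 3 2 10)(4 9 8 7 5)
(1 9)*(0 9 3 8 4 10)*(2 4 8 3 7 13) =(0 9 1 7 13 2 4 10) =[9, 7, 4, 3, 10, 5, 6, 13, 8, 1, 0, 11, 12, 2]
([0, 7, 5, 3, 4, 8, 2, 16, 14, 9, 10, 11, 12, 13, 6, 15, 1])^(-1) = (1 16 7)(2 6 14 8 5)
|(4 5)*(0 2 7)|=|(0 2 7)(4 5)|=6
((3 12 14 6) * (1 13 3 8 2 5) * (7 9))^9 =(14)(7 9)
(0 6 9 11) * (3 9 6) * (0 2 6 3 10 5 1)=[10, 0, 6, 9, 4, 1, 3, 7, 8, 11, 5, 2]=(0 10 5 1)(2 6 3 9 11)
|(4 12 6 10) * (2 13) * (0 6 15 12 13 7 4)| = |(0 6 10)(2 7 4 13)(12 15)| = 12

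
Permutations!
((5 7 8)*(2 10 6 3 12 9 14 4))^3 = ((2 10 6 3 12 9 14 4)(5 7 8))^3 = (2 3 14 10 12 4 6 9)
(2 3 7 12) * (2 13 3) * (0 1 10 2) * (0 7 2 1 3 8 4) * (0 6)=(0 3 2 7 12 13 8 4 6)(1 10)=[3, 10, 7, 2, 6, 5, 0, 12, 4, 9, 1, 11, 13, 8]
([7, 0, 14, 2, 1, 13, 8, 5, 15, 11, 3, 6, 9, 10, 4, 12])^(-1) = [1, 4, 3, 10, 14, 7, 11, 0, 6, 12, 13, 9, 15, 5, 2, 8]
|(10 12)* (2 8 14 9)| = 4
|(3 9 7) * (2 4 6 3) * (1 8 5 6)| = |(1 8 5 6 3 9 7 2 4)| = 9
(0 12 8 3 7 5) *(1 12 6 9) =(0 6 9 1 12 8 3 7 5) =[6, 12, 2, 7, 4, 0, 9, 5, 3, 1, 10, 11, 8]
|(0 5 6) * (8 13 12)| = 3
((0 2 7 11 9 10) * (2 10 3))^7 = (0 10)(2 11 3 7 9)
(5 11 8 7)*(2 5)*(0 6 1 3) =[6, 3, 5, 0, 4, 11, 1, 2, 7, 9, 10, 8] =(0 6 1 3)(2 5 11 8 7)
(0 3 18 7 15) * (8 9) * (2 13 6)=(0 3 18 7 15)(2 13 6)(8 9)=[3, 1, 13, 18, 4, 5, 2, 15, 9, 8, 10, 11, 12, 6, 14, 0, 16, 17, 7]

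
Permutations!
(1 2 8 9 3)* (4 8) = (1 2 4 8 9 3) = [0, 2, 4, 1, 8, 5, 6, 7, 9, 3]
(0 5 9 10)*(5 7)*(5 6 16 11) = [7, 1, 2, 3, 4, 9, 16, 6, 8, 10, 0, 5, 12, 13, 14, 15, 11] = (0 7 6 16 11 5 9 10)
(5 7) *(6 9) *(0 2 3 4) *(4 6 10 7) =(0 2 3 6 9 10 7 5 4) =[2, 1, 3, 6, 0, 4, 9, 5, 8, 10, 7]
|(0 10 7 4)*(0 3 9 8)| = |(0 10 7 4 3 9 8)| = 7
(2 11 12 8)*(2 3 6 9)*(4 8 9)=[0, 1, 11, 6, 8, 5, 4, 7, 3, 2, 10, 12, 9]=(2 11 12 9)(3 6 4 8)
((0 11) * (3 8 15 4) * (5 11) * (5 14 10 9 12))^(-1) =(0 11 5 12 9 10 14)(3 4 15 8)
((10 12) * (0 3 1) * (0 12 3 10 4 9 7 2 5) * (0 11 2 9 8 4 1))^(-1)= (0 3 10)(1 12)(2 11 5)(4 8)(7 9)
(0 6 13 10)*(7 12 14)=(0 6 13 10)(7 12 14)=[6, 1, 2, 3, 4, 5, 13, 12, 8, 9, 0, 11, 14, 10, 7]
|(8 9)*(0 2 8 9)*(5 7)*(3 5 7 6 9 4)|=|(0 2 8)(3 5 6 9 4)|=15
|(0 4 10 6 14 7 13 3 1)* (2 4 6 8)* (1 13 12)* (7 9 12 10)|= |(0 6 14 9 12 1)(2 4 7 10 8)(3 13)|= 30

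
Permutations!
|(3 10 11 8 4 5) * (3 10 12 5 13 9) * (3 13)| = |(3 12 5 10 11 8 4)(9 13)| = 14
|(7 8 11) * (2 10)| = 6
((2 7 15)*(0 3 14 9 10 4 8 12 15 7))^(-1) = (0 2 15 12 8 4 10 9 14 3)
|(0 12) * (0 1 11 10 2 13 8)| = |(0 12 1 11 10 2 13 8)| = 8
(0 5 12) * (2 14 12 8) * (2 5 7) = (0 7 2 14 12)(5 8) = [7, 1, 14, 3, 4, 8, 6, 2, 5, 9, 10, 11, 0, 13, 12]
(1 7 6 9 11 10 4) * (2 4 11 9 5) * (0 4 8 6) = [4, 7, 8, 3, 1, 2, 5, 0, 6, 9, 11, 10] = (0 4 1 7)(2 8 6 5)(10 11)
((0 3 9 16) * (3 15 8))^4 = (0 9 8)(3 15 16)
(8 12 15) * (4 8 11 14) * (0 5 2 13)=(0 5 2 13)(4 8 12 15 11 14)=[5, 1, 13, 3, 8, 2, 6, 7, 12, 9, 10, 14, 15, 0, 4, 11]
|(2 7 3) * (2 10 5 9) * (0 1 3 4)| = |(0 1 3 10 5 9 2 7 4)| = 9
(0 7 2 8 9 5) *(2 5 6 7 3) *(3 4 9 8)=(0 4 9 6 7 5)(2 3)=[4, 1, 3, 2, 9, 0, 7, 5, 8, 6]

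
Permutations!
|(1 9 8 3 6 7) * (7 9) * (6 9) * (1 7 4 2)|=|(1 4 2)(3 9 8)|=3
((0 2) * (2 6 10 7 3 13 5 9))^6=(0 5 7)(2 13 10)(3 6 9)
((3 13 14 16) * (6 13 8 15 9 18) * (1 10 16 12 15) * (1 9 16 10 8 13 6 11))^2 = (1 9 11 8 18)(3 14 15)(12 16 13)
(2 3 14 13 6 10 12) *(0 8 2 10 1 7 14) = (0 8 2 3)(1 7 14 13 6)(10 12) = [8, 7, 3, 0, 4, 5, 1, 14, 2, 9, 12, 11, 10, 6, 13]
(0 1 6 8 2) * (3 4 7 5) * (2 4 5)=[1, 6, 0, 5, 7, 3, 8, 2, 4]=(0 1 6 8 4 7 2)(3 5)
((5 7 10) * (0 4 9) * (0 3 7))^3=(0 3 5 9 10 4 7)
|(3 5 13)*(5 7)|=|(3 7 5 13)|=4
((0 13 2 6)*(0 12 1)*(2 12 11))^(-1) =(0 1 12 13)(2 11 6)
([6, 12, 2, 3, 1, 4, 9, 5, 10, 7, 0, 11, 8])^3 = [7, 10, 2, 3, 8, 12, 5, 1, 6, 4, 9, 11, 0]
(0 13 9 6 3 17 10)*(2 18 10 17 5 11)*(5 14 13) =(0 5 11 2 18 10)(3 14 13 9 6) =[5, 1, 18, 14, 4, 11, 3, 7, 8, 6, 0, 2, 12, 9, 13, 15, 16, 17, 10]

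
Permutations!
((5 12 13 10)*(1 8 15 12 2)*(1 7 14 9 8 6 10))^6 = (1 14)(2 12)(5 15)(6 9)(7 13)(8 10)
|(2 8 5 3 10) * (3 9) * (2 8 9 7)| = |(2 9 3 10 8 5 7)| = 7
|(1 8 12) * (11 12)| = 4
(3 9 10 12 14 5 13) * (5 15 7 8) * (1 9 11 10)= (1 9)(3 11 10 12 14 15 7 8 5 13)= [0, 9, 2, 11, 4, 13, 6, 8, 5, 1, 12, 10, 14, 3, 15, 7]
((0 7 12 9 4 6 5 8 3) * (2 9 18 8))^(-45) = ((0 7 12 18 8 3)(2 9 4 6 5))^(-45) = (0 18)(3 12)(7 8)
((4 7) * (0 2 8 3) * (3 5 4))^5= (0 7 5 2 3 4 8)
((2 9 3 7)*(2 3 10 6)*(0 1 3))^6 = ((0 1 3 7)(2 9 10 6))^6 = (0 3)(1 7)(2 10)(6 9)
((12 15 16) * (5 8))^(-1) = (5 8)(12 16 15)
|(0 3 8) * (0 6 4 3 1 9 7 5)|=20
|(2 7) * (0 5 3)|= 6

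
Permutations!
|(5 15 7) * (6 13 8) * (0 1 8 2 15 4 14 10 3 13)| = 36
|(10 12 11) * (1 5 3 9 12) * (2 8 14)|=21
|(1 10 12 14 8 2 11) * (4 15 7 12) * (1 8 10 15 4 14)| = |(1 15 7 12)(2 11 8)(10 14)| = 12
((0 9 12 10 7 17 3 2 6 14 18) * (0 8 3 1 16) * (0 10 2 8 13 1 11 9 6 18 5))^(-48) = ((0 6 14 5)(1 16 10 7 17 11 9 12 2 18 13)(3 8))^(-48) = (1 12 7 13 9 10 18 11 16 2 17)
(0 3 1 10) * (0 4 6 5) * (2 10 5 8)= (0 3 1 5)(2 10 4 6 8)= [3, 5, 10, 1, 6, 0, 8, 7, 2, 9, 4]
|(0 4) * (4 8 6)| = |(0 8 6 4)| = 4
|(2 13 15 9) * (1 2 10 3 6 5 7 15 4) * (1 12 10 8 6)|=|(1 2 13 4 12 10 3)(5 7 15 9 8 6)|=42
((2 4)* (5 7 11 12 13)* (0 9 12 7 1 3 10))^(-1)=(0 10 3 1 5 13 12 9)(2 4)(7 11)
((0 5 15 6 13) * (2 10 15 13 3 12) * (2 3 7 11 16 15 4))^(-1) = (0 13 5)(2 4 10)(3 12)(6 15 16 11 7)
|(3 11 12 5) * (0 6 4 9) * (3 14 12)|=|(0 6 4 9)(3 11)(5 14 12)|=12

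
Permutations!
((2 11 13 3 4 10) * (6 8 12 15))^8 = ((2 11 13 3 4 10)(6 8 12 15))^8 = (15)(2 13 4)(3 10 11)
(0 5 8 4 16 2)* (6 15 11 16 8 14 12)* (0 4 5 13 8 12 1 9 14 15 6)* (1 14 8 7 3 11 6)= (0 13 7 3 11 16 2 4 12)(1 9 8 5 15 6)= [13, 9, 4, 11, 12, 15, 1, 3, 5, 8, 10, 16, 0, 7, 14, 6, 2]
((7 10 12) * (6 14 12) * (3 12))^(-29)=(3 12 7 10 6 14)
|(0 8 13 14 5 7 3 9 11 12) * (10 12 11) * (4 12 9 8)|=6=|(0 4 12)(3 8 13 14 5 7)(9 10)|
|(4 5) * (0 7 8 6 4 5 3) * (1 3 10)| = 8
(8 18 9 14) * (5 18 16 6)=(5 18 9 14 8 16 6)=[0, 1, 2, 3, 4, 18, 5, 7, 16, 14, 10, 11, 12, 13, 8, 15, 6, 17, 9]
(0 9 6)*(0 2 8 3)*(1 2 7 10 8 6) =(0 9 1 2 6 7 10 8 3) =[9, 2, 6, 0, 4, 5, 7, 10, 3, 1, 8]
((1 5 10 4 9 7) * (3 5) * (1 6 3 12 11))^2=((1 12 11)(3 5 10 4 9 7 6))^2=(1 11 12)(3 10 9 6 5 4 7)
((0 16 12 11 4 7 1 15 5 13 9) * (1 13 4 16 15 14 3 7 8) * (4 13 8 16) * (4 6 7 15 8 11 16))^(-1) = ((0 8 1 14 3 15 5 13 9)(6 7 11)(12 16))^(-1) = (0 9 13 5 15 3 14 1 8)(6 11 7)(12 16)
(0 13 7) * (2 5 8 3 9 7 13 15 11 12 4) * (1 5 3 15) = (0 1 5 8 15 11 12 4 2 3 9 7) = [1, 5, 3, 9, 2, 8, 6, 0, 15, 7, 10, 12, 4, 13, 14, 11]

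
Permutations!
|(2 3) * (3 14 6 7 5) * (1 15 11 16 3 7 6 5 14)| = 6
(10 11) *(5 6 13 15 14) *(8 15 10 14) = [0, 1, 2, 3, 4, 6, 13, 7, 15, 9, 11, 14, 12, 10, 5, 8] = (5 6 13 10 11 14)(8 15)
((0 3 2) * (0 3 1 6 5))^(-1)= ((0 1 6 5)(2 3))^(-1)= (0 5 6 1)(2 3)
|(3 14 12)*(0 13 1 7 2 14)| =8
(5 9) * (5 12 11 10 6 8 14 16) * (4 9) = [0, 1, 2, 3, 9, 4, 8, 7, 14, 12, 6, 10, 11, 13, 16, 15, 5] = (4 9 12 11 10 6 8 14 16 5)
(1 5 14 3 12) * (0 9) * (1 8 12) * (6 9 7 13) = [7, 5, 2, 1, 4, 14, 9, 13, 12, 0, 10, 11, 8, 6, 3] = (0 7 13 6 9)(1 5 14 3)(8 12)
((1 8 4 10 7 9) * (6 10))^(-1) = (1 9 7 10 6 4 8)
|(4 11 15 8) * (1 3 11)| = |(1 3 11 15 8 4)| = 6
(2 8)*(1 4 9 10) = (1 4 9 10)(2 8) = [0, 4, 8, 3, 9, 5, 6, 7, 2, 10, 1]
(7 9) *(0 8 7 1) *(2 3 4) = [8, 0, 3, 4, 2, 5, 6, 9, 7, 1] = (0 8 7 9 1)(2 3 4)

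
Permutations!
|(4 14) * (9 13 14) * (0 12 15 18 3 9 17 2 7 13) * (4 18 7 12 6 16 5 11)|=|(0 6 16 5 11 4 17 2 12 15 7 13 14 18 3 9)|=16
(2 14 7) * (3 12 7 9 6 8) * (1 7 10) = (1 7 2 14 9 6 8 3 12 10) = [0, 7, 14, 12, 4, 5, 8, 2, 3, 6, 1, 11, 10, 13, 9]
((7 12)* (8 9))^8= ((7 12)(8 9))^8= (12)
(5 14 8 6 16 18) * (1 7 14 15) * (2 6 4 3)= [0, 7, 6, 2, 3, 15, 16, 14, 4, 9, 10, 11, 12, 13, 8, 1, 18, 17, 5]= (1 7 14 8 4 3 2 6 16 18 5 15)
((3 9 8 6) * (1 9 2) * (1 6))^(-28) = ((1 9 8)(2 6 3))^(-28) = (1 8 9)(2 3 6)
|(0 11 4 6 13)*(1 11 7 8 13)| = 4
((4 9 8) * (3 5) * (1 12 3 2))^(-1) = ((1 12 3 5 2)(4 9 8))^(-1) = (1 2 5 3 12)(4 8 9)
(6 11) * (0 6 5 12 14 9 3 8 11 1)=[6, 0, 2, 8, 4, 12, 1, 7, 11, 3, 10, 5, 14, 13, 9]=(0 6 1)(3 8 11 5 12 14 9)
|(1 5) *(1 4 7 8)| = 5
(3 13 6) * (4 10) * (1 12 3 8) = (1 12 3 13 6 8)(4 10) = [0, 12, 2, 13, 10, 5, 8, 7, 1, 9, 4, 11, 3, 6]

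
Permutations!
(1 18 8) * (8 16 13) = (1 18 16 13 8) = [0, 18, 2, 3, 4, 5, 6, 7, 1, 9, 10, 11, 12, 8, 14, 15, 13, 17, 16]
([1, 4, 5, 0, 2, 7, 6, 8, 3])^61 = (0 7 4 3 5 1 8 2)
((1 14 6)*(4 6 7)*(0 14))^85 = (0 14 7 4 6 1)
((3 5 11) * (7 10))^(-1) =((3 5 11)(7 10))^(-1) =(3 11 5)(7 10)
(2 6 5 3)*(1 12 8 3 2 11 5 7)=(1 12 8 3 11 5 2 6 7)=[0, 12, 6, 11, 4, 2, 7, 1, 3, 9, 10, 5, 8]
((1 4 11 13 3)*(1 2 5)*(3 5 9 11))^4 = (1 9)(2 5)(3 13)(4 11)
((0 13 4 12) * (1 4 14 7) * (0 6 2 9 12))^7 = (0 13 14 7 1 4)(2 6 12 9)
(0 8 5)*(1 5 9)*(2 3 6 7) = (0 8 9 1 5)(2 3 6 7) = [8, 5, 3, 6, 4, 0, 7, 2, 9, 1]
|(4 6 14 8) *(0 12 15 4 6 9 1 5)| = |(0 12 15 4 9 1 5)(6 14 8)| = 21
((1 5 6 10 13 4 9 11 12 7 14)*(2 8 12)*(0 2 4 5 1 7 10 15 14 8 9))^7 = (0 9 4 2 11)(5 10 8 14 6 13 12 7 15)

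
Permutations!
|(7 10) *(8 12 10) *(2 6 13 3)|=4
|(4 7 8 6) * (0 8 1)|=6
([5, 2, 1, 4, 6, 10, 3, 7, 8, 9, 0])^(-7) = [10, 2, 1, 6, 3, 0, 4, 7, 8, 9, 5]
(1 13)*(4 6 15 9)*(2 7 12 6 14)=(1 13)(2 7 12 6 15 9 4 14)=[0, 13, 7, 3, 14, 5, 15, 12, 8, 4, 10, 11, 6, 1, 2, 9]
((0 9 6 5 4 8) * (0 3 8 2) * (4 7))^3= (0 5 2 6 4 9 7)(3 8)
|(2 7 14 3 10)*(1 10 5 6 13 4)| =10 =|(1 10 2 7 14 3 5 6 13 4)|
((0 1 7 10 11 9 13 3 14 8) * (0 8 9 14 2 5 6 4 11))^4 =(2 11 3 4 13 6 9 5 14)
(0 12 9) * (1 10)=(0 12 9)(1 10)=[12, 10, 2, 3, 4, 5, 6, 7, 8, 0, 1, 11, 9]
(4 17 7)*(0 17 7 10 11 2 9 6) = (0 17 10 11 2 9 6)(4 7) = [17, 1, 9, 3, 7, 5, 0, 4, 8, 6, 11, 2, 12, 13, 14, 15, 16, 10]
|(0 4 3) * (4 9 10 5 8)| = |(0 9 10 5 8 4 3)| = 7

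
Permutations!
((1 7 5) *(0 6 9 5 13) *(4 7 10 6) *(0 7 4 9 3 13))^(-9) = ((0 9 5 1 10 6 3 13 7))^(-9) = (13)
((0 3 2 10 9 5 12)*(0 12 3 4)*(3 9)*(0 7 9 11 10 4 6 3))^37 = (12)(0 5 4 6 11 7 3 10 9 2)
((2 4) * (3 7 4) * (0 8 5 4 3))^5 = ((0 8 5 4 2)(3 7))^5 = (8)(3 7)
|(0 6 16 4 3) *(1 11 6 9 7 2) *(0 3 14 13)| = 11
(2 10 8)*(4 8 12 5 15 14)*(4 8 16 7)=[0, 1, 10, 3, 16, 15, 6, 4, 2, 9, 12, 11, 5, 13, 8, 14, 7]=(2 10 12 5 15 14 8)(4 16 7)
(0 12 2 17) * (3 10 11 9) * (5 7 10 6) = (0 12 2 17)(3 6 5 7 10 11 9) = [12, 1, 17, 6, 4, 7, 5, 10, 8, 3, 11, 9, 2, 13, 14, 15, 16, 0]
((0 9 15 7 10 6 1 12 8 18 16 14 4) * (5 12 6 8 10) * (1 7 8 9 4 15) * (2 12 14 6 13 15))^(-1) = (0 4)(1 9 10 12 2 14 5 7 6 16 18 8 15 13)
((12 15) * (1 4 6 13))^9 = ((1 4 6 13)(12 15))^9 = (1 4 6 13)(12 15)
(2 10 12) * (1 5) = (1 5)(2 10 12) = [0, 5, 10, 3, 4, 1, 6, 7, 8, 9, 12, 11, 2]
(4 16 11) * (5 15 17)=(4 16 11)(5 15 17)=[0, 1, 2, 3, 16, 15, 6, 7, 8, 9, 10, 4, 12, 13, 14, 17, 11, 5]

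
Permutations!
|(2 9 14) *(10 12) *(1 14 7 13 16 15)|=|(1 14 2 9 7 13 16 15)(10 12)|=8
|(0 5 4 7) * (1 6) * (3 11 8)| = 12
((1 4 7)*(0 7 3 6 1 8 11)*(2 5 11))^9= (0 2)(1 4 3 6)(5 7)(8 11)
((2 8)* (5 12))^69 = ((2 8)(5 12))^69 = (2 8)(5 12)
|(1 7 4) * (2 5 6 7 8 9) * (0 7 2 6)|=9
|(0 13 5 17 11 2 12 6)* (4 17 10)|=10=|(0 13 5 10 4 17 11 2 12 6)|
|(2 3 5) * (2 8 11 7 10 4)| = 8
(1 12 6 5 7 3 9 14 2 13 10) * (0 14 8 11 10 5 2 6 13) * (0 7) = (0 14 6 2 7 3 9 8 11 10 1 12 13 5) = [14, 12, 7, 9, 4, 0, 2, 3, 11, 8, 1, 10, 13, 5, 6]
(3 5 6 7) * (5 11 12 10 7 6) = [0, 1, 2, 11, 4, 5, 6, 3, 8, 9, 7, 12, 10] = (3 11 12 10 7)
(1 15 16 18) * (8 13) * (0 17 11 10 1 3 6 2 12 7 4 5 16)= (0 17 11 10 1 15)(2 12 7 4 5 16 18 3 6)(8 13)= [17, 15, 12, 6, 5, 16, 2, 4, 13, 9, 1, 10, 7, 8, 14, 0, 18, 11, 3]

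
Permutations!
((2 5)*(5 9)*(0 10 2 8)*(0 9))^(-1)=((0 10 2)(5 8 9))^(-1)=(0 2 10)(5 9 8)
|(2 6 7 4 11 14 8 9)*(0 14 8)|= 14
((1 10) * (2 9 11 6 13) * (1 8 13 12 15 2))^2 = (1 8)(2 11 12)(6 15 9)(10 13)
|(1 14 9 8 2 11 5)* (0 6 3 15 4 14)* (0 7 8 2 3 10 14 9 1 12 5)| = 26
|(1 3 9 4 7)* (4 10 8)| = 7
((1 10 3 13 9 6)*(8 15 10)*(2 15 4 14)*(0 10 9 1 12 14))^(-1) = (0 4 8 1 13 3 10)(2 14 12 6 9 15)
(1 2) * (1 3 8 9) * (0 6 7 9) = (0 6 7 9 1 2 3 8) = [6, 2, 3, 8, 4, 5, 7, 9, 0, 1]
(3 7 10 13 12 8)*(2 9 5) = (2 9 5)(3 7 10 13 12 8) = [0, 1, 9, 7, 4, 2, 6, 10, 3, 5, 13, 11, 8, 12]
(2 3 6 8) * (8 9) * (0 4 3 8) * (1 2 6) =(0 4 3 1 2 8 6 9) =[4, 2, 8, 1, 3, 5, 9, 7, 6, 0]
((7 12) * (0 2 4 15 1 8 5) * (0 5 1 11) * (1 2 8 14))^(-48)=(15)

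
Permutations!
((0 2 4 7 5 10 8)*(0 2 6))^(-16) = (2 7 10)(4 5 8)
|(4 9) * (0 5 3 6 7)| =10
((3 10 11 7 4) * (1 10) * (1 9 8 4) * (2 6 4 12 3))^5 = ((1 10 11 7)(2 6 4)(3 9 8 12))^5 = (1 10 11 7)(2 4 6)(3 9 8 12)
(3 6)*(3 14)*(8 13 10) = [0, 1, 2, 6, 4, 5, 14, 7, 13, 9, 8, 11, 12, 10, 3] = (3 6 14)(8 13 10)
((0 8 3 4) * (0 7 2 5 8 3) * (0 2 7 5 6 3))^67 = ((2 6 3 4 5 8))^67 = (2 6 3 4 5 8)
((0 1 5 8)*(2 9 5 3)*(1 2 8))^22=(0 2 9 5 1 3 8)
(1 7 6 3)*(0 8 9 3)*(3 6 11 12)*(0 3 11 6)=[8, 7, 2, 1, 4, 5, 3, 6, 9, 0, 10, 12, 11]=(0 8 9)(1 7 6 3)(11 12)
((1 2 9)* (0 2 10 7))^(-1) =((0 2 9 1 10 7))^(-1) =(0 7 10 1 9 2)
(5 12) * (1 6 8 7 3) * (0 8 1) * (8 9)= (0 9 8 7 3)(1 6)(5 12)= [9, 6, 2, 0, 4, 12, 1, 3, 7, 8, 10, 11, 5]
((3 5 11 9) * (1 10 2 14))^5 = (1 10 2 14)(3 5 11 9)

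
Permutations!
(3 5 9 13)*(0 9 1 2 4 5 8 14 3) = (0 9 13)(1 2 4 5)(3 8 14) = [9, 2, 4, 8, 5, 1, 6, 7, 14, 13, 10, 11, 12, 0, 3]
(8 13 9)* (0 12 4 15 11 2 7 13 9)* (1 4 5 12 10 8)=[10, 4, 7, 3, 15, 12, 6, 13, 9, 1, 8, 2, 5, 0, 14, 11]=(0 10 8 9 1 4 15 11 2 7 13)(5 12)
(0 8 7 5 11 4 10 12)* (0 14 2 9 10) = [8, 1, 9, 3, 0, 11, 6, 5, 7, 10, 12, 4, 14, 13, 2] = (0 8 7 5 11 4)(2 9 10 12 14)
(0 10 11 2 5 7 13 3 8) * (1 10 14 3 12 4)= (0 14 3 8)(1 10 11 2 5 7 13 12 4)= [14, 10, 5, 8, 1, 7, 6, 13, 0, 9, 11, 2, 4, 12, 3]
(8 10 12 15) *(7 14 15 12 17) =(7 14 15 8 10 17) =[0, 1, 2, 3, 4, 5, 6, 14, 10, 9, 17, 11, 12, 13, 15, 8, 16, 7]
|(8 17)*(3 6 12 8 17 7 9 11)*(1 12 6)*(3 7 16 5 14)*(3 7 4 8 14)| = 11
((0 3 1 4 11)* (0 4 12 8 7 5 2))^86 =((0 3 1 12 8 7 5 2)(4 11))^86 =(0 5 8 1)(2 7 12 3)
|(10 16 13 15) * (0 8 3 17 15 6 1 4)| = 11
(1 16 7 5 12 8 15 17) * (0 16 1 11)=(0 16 7 5 12 8 15 17 11)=[16, 1, 2, 3, 4, 12, 6, 5, 15, 9, 10, 0, 8, 13, 14, 17, 7, 11]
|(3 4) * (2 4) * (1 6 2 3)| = 4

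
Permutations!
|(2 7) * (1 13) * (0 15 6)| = |(0 15 6)(1 13)(2 7)| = 6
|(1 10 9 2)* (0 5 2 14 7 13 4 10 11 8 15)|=42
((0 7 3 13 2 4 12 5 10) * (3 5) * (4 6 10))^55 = ((0 7 5 4 12 3 13 2 6 10))^55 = (0 3)(2 5)(4 6)(7 13)(10 12)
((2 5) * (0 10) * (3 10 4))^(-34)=(0 3)(4 10)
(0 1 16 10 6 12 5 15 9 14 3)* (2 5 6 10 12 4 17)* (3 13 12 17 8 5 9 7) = (0 1 16 17 2 9 14 13 12 6 4 8 5 15 7 3) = [1, 16, 9, 0, 8, 15, 4, 3, 5, 14, 10, 11, 6, 12, 13, 7, 17, 2]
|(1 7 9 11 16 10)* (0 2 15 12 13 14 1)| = 12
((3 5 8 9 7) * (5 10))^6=(10)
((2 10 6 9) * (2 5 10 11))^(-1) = (2 11)(5 9 6 10)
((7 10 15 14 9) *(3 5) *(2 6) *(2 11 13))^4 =((2 6 11 13)(3 5)(7 10 15 14 9))^4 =(7 9 14 15 10)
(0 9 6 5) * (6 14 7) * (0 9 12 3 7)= (0 12 3 7 6 5 9 14)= [12, 1, 2, 7, 4, 9, 5, 6, 8, 14, 10, 11, 3, 13, 0]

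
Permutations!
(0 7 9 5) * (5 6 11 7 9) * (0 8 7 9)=(5 8 7)(6 11 9)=[0, 1, 2, 3, 4, 8, 11, 5, 7, 6, 10, 9]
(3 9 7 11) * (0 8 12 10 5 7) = (0 8 12 10 5 7 11 3 9) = [8, 1, 2, 9, 4, 7, 6, 11, 12, 0, 5, 3, 10]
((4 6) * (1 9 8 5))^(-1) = (1 5 8 9)(4 6)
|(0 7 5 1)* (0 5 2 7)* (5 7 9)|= 5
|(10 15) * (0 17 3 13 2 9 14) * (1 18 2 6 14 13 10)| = |(0 17 3 10 15 1 18 2 9 13 6 14)| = 12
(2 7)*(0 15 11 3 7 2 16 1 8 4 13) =(0 15 11 3 7 16 1 8 4 13) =[15, 8, 2, 7, 13, 5, 6, 16, 4, 9, 10, 3, 12, 0, 14, 11, 1]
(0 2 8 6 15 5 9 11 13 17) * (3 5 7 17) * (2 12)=(0 12 2 8 6 15 7 17)(3 5 9 11 13)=[12, 1, 8, 5, 4, 9, 15, 17, 6, 11, 10, 13, 2, 3, 14, 7, 16, 0]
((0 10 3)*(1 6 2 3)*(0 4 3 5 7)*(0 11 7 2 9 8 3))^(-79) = (0 10 1 6 9 8 3 4)(2 5)(7 11)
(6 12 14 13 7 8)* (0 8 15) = (0 8 6 12 14 13 7 15) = [8, 1, 2, 3, 4, 5, 12, 15, 6, 9, 10, 11, 14, 7, 13, 0]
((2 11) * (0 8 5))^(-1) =((0 8 5)(2 11))^(-1) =(0 5 8)(2 11)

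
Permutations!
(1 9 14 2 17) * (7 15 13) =[0, 9, 17, 3, 4, 5, 6, 15, 8, 14, 10, 11, 12, 7, 2, 13, 16, 1] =(1 9 14 2 17)(7 15 13)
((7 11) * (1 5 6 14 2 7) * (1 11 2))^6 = ((1 5 6 14)(2 7))^6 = (1 6)(5 14)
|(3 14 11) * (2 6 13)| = 3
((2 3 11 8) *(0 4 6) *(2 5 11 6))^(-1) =((0 4 2 3 6)(5 11 8))^(-1) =(0 6 3 2 4)(5 8 11)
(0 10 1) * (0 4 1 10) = (10)(1 4) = [0, 4, 2, 3, 1, 5, 6, 7, 8, 9, 10]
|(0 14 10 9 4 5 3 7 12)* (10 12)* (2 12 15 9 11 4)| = |(0 14 15 9 2 12)(3 7 10 11 4 5)| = 6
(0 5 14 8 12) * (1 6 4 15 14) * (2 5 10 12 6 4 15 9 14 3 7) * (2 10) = (0 2 5 1 4 9 14 8 6 15 3 7 10 12) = [2, 4, 5, 7, 9, 1, 15, 10, 6, 14, 12, 11, 0, 13, 8, 3]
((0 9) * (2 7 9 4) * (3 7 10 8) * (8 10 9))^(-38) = (10)(0 2)(3 7 8)(4 9)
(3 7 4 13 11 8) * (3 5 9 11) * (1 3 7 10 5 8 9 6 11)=(1 3 10 5 6 11 9)(4 13 7)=[0, 3, 2, 10, 13, 6, 11, 4, 8, 1, 5, 9, 12, 7]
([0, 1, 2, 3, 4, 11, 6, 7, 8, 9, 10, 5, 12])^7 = (12)(5 11)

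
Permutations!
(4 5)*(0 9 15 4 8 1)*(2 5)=(0 9 15 4 2 5 8 1)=[9, 0, 5, 3, 2, 8, 6, 7, 1, 15, 10, 11, 12, 13, 14, 4]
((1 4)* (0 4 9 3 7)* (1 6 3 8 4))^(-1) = (0 7 3 6 4 8 9 1)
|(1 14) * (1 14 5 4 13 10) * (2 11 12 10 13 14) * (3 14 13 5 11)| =12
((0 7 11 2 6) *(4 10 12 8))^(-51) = ((0 7 11 2 6)(4 10 12 8))^(-51) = (0 6 2 11 7)(4 10 12 8)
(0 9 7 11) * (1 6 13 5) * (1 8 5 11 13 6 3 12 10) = (0 9 7 13 11)(1 3 12 10)(5 8) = [9, 3, 2, 12, 4, 8, 6, 13, 5, 7, 1, 0, 10, 11]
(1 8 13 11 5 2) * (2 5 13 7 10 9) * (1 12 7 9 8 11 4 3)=(1 11 13 4 3)(2 12 7 10 8 9)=[0, 11, 12, 1, 3, 5, 6, 10, 9, 2, 8, 13, 7, 4]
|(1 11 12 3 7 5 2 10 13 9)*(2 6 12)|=|(1 11 2 10 13 9)(3 7 5 6 12)|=30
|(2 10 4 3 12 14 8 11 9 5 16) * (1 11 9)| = 10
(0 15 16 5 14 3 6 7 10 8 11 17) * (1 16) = (0 15 1 16 5 14 3 6 7 10 8 11 17) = [15, 16, 2, 6, 4, 14, 7, 10, 11, 9, 8, 17, 12, 13, 3, 1, 5, 0]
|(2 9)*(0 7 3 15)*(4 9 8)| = |(0 7 3 15)(2 8 4 9)| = 4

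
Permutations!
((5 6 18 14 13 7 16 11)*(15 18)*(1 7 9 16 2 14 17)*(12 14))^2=(1 2 14 9 11 6 18)(5 15 17 7 12 13 16)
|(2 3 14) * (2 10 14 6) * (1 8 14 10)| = 3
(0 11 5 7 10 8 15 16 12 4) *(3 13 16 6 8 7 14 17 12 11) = (0 3 13 16 11 5 14 17 12 4)(6 8 15)(7 10) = [3, 1, 2, 13, 0, 14, 8, 10, 15, 9, 7, 5, 4, 16, 17, 6, 11, 12]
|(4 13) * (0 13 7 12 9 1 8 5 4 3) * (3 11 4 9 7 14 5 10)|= |(0 13 11 4 14 5 9 1 8 10 3)(7 12)|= 22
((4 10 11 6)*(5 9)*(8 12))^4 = ((4 10 11 6)(5 9)(8 12))^4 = (12)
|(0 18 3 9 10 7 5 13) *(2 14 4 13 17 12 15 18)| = 45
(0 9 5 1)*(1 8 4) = (0 9 5 8 4 1) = [9, 0, 2, 3, 1, 8, 6, 7, 4, 5]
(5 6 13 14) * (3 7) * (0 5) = (0 5 6 13 14)(3 7) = [5, 1, 2, 7, 4, 6, 13, 3, 8, 9, 10, 11, 12, 14, 0]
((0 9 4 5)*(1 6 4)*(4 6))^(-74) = (0 9 1 4 5)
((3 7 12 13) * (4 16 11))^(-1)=(3 13 12 7)(4 11 16)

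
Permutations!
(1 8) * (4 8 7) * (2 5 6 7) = (1 2 5 6 7 4 8) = [0, 2, 5, 3, 8, 6, 7, 4, 1]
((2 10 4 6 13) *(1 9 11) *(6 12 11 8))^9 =((1 9 8 6 13 2 10 4 12 11))^9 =(1 11 12 4 10 2 13 6 8 9)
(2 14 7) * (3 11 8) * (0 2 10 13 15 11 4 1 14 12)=(0 2 12)(1 14 7 10 13 15 11 8 3 4)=[2, 14, 12, 4, 1, 5, 6, 10, 3, 9, 13, 8, 0, 15, 7, 11]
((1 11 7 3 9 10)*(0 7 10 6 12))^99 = (0 9)(3 12)(6 7)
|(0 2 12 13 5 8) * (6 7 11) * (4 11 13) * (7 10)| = 11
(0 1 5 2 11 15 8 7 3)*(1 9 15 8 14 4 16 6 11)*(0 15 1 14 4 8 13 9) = (1 5 2 14 8 7 3 15 4 16 6 11 13 9) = [0, 5, 14, 15, 16, 2, 11, 3, 7, 1, 10, 13, 12, 9, 8, 4, 6]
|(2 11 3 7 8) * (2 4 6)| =|(2 11 3 7 8 4 6)| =7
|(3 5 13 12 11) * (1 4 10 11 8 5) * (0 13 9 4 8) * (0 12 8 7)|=|(0 13 8 5 9 4 10 11 3 1 7)|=11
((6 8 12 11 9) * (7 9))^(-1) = (6 9 7 11 12 8)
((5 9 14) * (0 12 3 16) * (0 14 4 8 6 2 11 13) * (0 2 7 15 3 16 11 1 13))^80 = (0 16 5 4 6 15 11 12 14 9 8 7 3)(1 2 13) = ((0 12 16 14 5 9 4 8 6 7 15 3 11)(1 13 2))^80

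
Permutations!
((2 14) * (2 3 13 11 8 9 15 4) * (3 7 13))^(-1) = ((2 14 7 13 11 8 9 15 4))^(-1) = (2 4 15 9 8 11 13 7 14)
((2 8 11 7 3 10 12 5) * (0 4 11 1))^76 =((0 4 11 7 3 10 12 5 2 8 1))^76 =(0 1 8 2 5 12 10 3 7 11 4)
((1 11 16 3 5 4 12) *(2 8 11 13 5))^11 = ((1 13 5 4 12)(2 8 11 16 3))^11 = (1 13 5 4 12)(2 8 11 16 3)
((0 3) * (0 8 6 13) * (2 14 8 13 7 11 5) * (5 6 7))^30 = ((0 3 13)(2 14 8 7 11 6 5))^30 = (2 8 11 5 14 7 6)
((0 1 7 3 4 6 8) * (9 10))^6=(10)(0 8 6 4 3 7 1)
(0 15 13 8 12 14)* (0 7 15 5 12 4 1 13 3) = (0 5 12 14 7 15 3)(1 13 8 4) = [5, 13, 2, 0, 1, 12, 6, 15, 4, 9, 10, 11, 14, 8, 7, 3]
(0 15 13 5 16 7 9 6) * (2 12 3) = (0 15 13 5 16 7 9 6)(2 12 3) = [15, 1, 12, 2, 4, 16, 0, 9, 8, 6, 10, 11, 3, 5, 14, 13, 7]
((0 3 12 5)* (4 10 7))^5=((0 3 12 5)(4 10 7))^5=(0 3 12 5)(4 7 10)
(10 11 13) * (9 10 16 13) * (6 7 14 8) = (6 7 14 8)(9 10 11)(13 16) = [0, 1, 2, 3, 4, 5, 7, 14, 6, 10, 11, 9, 12, 16, 8, 15, 13]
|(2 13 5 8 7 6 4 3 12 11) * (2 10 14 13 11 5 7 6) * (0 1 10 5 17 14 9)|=|(0 1 10 9)(2 11 5 8 6 4 3 12 17 14 13 7)|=12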